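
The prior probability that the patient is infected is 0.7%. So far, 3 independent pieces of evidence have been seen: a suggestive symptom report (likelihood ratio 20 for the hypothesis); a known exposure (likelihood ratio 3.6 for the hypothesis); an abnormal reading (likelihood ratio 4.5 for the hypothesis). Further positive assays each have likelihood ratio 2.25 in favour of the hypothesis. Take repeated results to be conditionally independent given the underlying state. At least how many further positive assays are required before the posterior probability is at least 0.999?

Prior odds = 0.007/0.993 = 7/993.
Combined Bayes factor of the evidence already in hand = 20 × 3.6 × 4.5 = 324.
Odds after that evidence = (7/993) × 324 = 756/331.
Target odds = 0.999/0.001 = 999.
Need 2.25ⁿ ≥ 999 ÷ (756/331) = 12247/28.
2.25⁷ = 4782969/16384 falls short of 12247/28 but 2.25⁸ = 43046721/65536 reaches it, so n = 8.

8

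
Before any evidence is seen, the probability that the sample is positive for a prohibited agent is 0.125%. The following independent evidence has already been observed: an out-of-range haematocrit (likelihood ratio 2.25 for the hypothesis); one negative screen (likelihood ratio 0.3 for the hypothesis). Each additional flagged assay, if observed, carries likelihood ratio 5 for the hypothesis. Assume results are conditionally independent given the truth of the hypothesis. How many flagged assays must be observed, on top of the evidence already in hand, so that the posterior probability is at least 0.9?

6

Prior odds = 0.00125/0.99875 = 1/799.
Combined Bayes factor of the evidence already in hand = 2.25 × 0.3 = 0.675.
Odds after that evidence = (1/799) × 0.675 = 27/31960.
Target odds = 0.9/0.1 = 9.
Need 5ⁿ ≥ 9 ÷ (27/31960) = 31960/3.
5⁵ = 3125 falls short of 31960/3 but 5⁶ = 15625 reaches it, so n = 6.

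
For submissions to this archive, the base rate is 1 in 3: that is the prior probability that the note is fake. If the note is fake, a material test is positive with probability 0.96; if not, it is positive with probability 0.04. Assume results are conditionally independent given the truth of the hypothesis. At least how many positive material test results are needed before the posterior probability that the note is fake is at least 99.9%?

3

Prior odds: (1/3) ÷ (2/3) = 0.5.
Likelihood ratio of a positive = 0.96/0.04 = 24.
Target odds: 0.999 ÷ 0.001 = 999.
Need 0.5 × 24ⁿ ≥ 999, i.e. 24ⁿ ≥ 1998.
24² = 576 falls short of 1998 but 24³ = 13824 reaches it, so n = 3.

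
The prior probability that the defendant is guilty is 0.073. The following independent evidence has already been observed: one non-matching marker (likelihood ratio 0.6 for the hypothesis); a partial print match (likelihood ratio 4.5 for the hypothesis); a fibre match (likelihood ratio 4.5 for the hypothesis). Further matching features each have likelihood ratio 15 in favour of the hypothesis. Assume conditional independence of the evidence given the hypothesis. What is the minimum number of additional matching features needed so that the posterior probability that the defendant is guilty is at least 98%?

2

Prior odds = 0.073/0.927 = 73/927.
Combined Bayes factor of the evidence already in hand = 0.6 × 4.5 × 4.5 = 12.15.
Odds after that evidence = (73/927) × 12.15 = 1971/2060.
Target odds = 0.98/0.02 = 49.
Need 15ⁿ ≥ 49 ÷ (1971/2060) = 100940/1971.
15¹ = 15 falls short of 100940/1971 but 15² = 225 reaches it, so n = 2.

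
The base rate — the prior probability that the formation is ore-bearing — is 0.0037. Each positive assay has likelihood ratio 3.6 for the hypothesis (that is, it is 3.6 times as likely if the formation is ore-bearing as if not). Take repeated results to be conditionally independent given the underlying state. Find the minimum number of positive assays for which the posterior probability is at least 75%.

Prior odds = 0.0037/0.9963 = 37/9963.
Likelihood ratio per positive assay = 3.6.
Target posterior odds = 0.75/0.25 = 3.
Require 3.6ⁿ ≥ 3 ÷ (37/9963) = 29889/37.
3.6⁵ = 604.66176 falls short of 29889/37 but 3.6⁶ = 34012224/15625 reaches it, so n = 6.

6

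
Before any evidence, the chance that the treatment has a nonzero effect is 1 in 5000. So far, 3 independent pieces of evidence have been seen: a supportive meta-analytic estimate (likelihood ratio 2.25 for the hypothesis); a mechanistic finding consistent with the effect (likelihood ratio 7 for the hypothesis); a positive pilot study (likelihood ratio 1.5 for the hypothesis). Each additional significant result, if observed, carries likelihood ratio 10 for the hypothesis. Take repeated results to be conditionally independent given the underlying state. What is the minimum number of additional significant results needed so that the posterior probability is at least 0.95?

4

Prior odds = 0.0002/0.9998 = 1/4999.
Combined Bayes factor of the evidence already in hand = 2.25 × 7 × 1.5 = 23.625.
Odds after that evidence = (1/4999) × 23.625 = 189/39992.
Target odds = 0.95/0.05 = 19.
Need 10ⁿ ≥ 19 ÷ (189/39992) = 759848/189.
10³ = 1000 falls short of 759848/189 but 10⁴ = 10000 reaches it, so n = 4.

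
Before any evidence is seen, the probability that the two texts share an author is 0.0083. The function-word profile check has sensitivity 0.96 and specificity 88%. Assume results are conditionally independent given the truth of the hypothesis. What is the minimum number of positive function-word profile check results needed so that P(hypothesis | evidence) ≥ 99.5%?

Prior odds: 0.0083 ÷ 0.9917 = 83/9917.
False-positive rate = 1 − 0.88 = 0.12; likelihood ratio of a positive = 0.96/0.12 = 8.
Target posterior odds = 0.995/0.005 = 199.
Need (83/9917) × 8ⁿ ≥ 199, i.e. 8ⁿ ≥ 1973483/83.
8⁴ = 4096 falls short of 1973483/83 but 8⁵ = 32768 reaches it, so n = 5.

5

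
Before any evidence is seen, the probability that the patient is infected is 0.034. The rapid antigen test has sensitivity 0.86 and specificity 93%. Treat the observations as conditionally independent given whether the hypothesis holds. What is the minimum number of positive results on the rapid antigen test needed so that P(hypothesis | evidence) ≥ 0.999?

5

Prior odds: 0.034 ÷ 0.966 = 17/483.
False-positive rate = 1 − 0.93 = 0.07; likelihood ratio of a positive = 0.86/0.07 = 86/7.
Target posterior odds = 0.999/0.001 = 999.
Require (86/7)ⁿ ≥ 999 ÷ (17/483) = 482517/17.
(86/7)⁴ = 54700816/2401 falls short of 482517/17 but (86/7)⁵ ≈279899 reaches it, so n = 5.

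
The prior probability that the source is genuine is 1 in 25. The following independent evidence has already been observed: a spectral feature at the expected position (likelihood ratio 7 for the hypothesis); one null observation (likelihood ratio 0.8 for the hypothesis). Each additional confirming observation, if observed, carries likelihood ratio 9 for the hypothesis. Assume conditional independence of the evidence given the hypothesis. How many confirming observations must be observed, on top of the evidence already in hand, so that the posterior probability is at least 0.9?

2

Prior odds = 0.04/0.96 = 1/24.
Combined Bayes factor of the evidence already in hand = 7 × 0.8 = 5.6.
Odds after that evidence = (1/24) × 5.6 = 7/30.
Target odds = 0.9/0.1 = 9.
Need 9ⁿ ≥ 9 ÷ (7/30) = 270/7.
9¹ = 9 falls short of 270/7 but 9² = 81 reaches it, so n = 2.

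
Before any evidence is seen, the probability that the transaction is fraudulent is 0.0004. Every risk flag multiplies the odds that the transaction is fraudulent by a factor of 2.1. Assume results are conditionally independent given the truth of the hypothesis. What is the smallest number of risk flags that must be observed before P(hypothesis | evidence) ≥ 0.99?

Prior odds: 0.0004 ÷ 0.9996 = 1/2499.
Likelihood ratio per risk flag = 2.1.
Target posterior odds = 0.99/0.01 = 99.
Need (1/2499) × 2.1ⁿ ≥ 99, i.e. 2.1ⁿ ≥ 247401.
2.1¹⁶ ≈143057 falls short of 247401 but 2.1¹⁷ ≈300419 reaches it, so n = 17.

17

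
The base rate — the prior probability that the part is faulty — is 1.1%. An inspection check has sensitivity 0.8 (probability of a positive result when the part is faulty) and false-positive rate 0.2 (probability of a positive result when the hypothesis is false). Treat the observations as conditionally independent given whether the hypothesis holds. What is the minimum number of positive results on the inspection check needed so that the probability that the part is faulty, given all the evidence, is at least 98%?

Prior odds = 0.011/0.989 = 11/989.
Likelihood ratio of a positive result = 0.8/0.2 = 4.
Target odds: 0.98 ÷ 0.02 = 49.
Require 4ⁿ ≥ 49 ÷ (11/989) = 48461/11.
4⁶ = 4096 falls short of 48461/11 but 4⁷ = 16384 reaches it, so n = 7.

7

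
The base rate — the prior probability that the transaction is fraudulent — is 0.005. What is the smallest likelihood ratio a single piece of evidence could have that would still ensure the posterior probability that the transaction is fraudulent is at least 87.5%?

1393

Prior odds = 0.005/0.995 = 1/199.
Target odds = 0.875/0.125 = 7.
Required Bayes factor = 7 ÷ (1/199) = 1393.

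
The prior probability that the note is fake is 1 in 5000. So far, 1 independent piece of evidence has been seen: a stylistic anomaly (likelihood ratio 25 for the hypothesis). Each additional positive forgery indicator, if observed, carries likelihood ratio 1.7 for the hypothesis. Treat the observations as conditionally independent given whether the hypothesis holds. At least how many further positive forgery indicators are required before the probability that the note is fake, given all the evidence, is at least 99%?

19

Prior odds = 0.0002/0.9998 = 1/4999.
Bayes factor of the evidence already in hand = 25.
Odds after that evidence = (1/4999) × 25 = 25/4999.
Target odds = 0.99/0.01 = 99.
Need 1.7ⁿ ≥ 99 ÷ (25/4999) = 19796.04.
1.7¹⁸ ≈14063.1 falls short of 19796.04 but 1.7¹⁹ ≈23907.2 reaches it, so n = 19.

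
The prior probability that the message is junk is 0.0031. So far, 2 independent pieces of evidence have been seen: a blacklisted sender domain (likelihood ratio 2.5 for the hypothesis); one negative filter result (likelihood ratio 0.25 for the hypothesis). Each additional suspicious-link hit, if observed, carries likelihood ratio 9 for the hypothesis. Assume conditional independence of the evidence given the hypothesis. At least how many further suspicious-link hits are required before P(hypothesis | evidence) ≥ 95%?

5

Prior odds = 0.0031/0.9969 = 31/9969.
Combined Bayes factor of the evidence already in hand = 2.5 × 0.25 = 0.625.
Odds after that evidence = (31/9969) × 0.625 = 155/79752.
Target odds = 0.95/0.05 = 19.
Need 9ⁿ ≥ 19 ÷ (155/79752) = 1515288/155.
9⁴ = 6561 falls short of 1515288/155 but 9⁵ = 59049 reaches it, so n = 5.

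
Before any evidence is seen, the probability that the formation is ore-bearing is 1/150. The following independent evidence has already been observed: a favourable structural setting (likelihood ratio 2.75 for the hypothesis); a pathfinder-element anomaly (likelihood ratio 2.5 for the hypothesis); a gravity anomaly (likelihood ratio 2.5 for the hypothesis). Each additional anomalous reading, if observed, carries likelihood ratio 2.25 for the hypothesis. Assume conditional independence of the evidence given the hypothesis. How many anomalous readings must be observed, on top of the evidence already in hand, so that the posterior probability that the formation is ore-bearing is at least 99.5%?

Prior odds = (1/150)/(149/150) = 1/149.
Combined Bayes factor of the evidence already in hand = 2.75 × 2.5 × 2.5 = 17.1875.
Odds after that evidence = (1/149) × 17.1875 = 275/2384.
Target odds = 0.995/0.005 = 199.
Need 2.25ⁿ ≥ 199 ÷ (275/2384) = 474416/275.
2.25⁹ = 387420489/262144 falls short of 474416/275 but 2.25¹⁰ ≈3325.26 reaches it, so n = 10.

10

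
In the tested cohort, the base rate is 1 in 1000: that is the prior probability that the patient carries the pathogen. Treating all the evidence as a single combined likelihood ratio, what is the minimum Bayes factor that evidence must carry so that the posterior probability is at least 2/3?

1998

Prior odds = 0.001/0.999 = 1/999.
Target odds = (2/3)/(1/3) = 2.
Required Bayes factor = 2 ÷ (1/999) = 1998.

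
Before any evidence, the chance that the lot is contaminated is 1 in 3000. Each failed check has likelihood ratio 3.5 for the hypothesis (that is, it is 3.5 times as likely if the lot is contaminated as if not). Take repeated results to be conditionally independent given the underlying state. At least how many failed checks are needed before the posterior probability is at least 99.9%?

Prior odds: (1/3000) ÷ (2999/3000) = 1/2999.
Likelihood ratio per failed check = 3.5.
Target odds: 0.999 ÷ 0.001 = 999.
Need (1/2999) × 3.5ⁿ ≥ 999, i.e. 3.5ⁿ ≥ 2996001.
3.5¹¹ ≈965492 falls short of 2996001 but 3.5¹² ≈3.37922e+06 reaches it, so n = 12.

12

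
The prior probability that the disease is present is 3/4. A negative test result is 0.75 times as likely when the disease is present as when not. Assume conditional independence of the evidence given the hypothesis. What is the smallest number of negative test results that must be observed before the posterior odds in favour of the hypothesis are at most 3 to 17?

10

Prior odds: 0.75 ÷ 0.25 = 3.
Likelihood ratio per negative test result = 0.75.
Target odds = 3/17.
Require 0.75ⁿ ≤ 3/17 ÷ 3 = 1/17.
0.75⁹ = 19683/262144 is still above 1/17 but 0.75¹⁰ = 59049/1048576 is at or below it, so n = 10.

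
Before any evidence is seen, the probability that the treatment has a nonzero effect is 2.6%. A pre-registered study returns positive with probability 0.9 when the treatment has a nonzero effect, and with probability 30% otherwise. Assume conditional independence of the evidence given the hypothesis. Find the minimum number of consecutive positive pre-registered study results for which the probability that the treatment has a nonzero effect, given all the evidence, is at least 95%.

6

Prior odds: 0.026 ÷ 0.974 = 13/487.
Likelihood ratio of a positive result = 0.9/0.3 = 3.
Target odds: 0.95 ÷ 0.05 = 19.
Need (13/487) × 3ⁿ ≥ 19, i.e. 3ⁿ ≥ 9253/13.
3⁵ = 243 falls short of 9253/13 but 3⁶ = 729 reaches it, so n = 6.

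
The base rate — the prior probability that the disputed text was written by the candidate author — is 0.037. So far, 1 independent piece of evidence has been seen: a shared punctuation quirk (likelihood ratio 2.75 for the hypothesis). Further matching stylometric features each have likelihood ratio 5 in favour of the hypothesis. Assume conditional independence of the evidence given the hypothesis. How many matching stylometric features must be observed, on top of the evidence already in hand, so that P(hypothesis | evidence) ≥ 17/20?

3

Prior odds = 0.037/0.963 = 37/963.
Bayes factor of the evidence already in hand = 2.75.
Odds after that evidence = (37/963) × 2.75 = 407/3852.
Target odds = 0.85/0.15 = 17/3.
Need 5ⁿ ≥ 17/3 ÷ (407/3852) = 21828/407.
5² = 25 falls short of 21828/407 but 5³ = 125 reaches it, so n = 3.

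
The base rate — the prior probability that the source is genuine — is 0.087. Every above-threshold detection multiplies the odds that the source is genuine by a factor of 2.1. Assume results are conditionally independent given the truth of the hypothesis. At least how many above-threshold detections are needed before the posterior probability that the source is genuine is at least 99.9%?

13

Prior odds = 0.087/0.913 = 87/913.
Likelihood ratio per above-threshold detection = 2.1.
Target odds: 0.999 ÷ 0.001 = 999.
Need (87/913) × 2.1ⁿ ≥ 999, i.e. 2.1ⁿ ≥ 304029/29.
2.1¹² ≈7355.83 falls short of 304029/29 but 2.1¹³ ≈15447.2 reaches it, so n = 13.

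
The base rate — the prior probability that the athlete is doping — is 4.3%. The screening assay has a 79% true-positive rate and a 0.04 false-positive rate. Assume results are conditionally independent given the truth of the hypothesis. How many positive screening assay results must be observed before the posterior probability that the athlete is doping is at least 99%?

Prior odds: 0.043 ÷ 0.957 = 43/957.
Likelihood ratio of a positive result = 0.79/0.04 = 19.75.
Target odds: 0.99 ÷ 0.01 = 99.
Need (43/957) × 19.75ⁿ ≥ 99, i.e. 19.75ⁿ ≥ 94743/43.
19.75² = 390.0625 falls short of 94743/43 but 19.75³ = 7703.734375 reaches it, so n = 3.

3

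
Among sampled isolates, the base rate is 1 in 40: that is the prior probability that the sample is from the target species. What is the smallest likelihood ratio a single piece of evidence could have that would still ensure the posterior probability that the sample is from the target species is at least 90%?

Prior odds = 0.025/0.975 = 1/39.
Target odds = 0.9/0.1 = 9.
Required Bayes factor = 9 ÷ (1/39) = 351.

351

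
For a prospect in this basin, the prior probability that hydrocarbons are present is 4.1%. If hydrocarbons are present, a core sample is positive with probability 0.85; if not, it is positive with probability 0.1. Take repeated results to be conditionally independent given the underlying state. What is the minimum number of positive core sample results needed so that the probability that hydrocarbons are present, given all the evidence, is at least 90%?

Prior odds = 0.041/0.959 = 41/959.
Likelihood ratio of a positive = 0.85/0.1 = 8.5.
Target posterior odds = 0.9/0.1 = 9.
Need (41/959) × 8.5ⁿ ≥ 9, i.e. 8.5ⁿ ≥ 8631/41.
8.5² = 72.25 falls short of 8631/41 but 8.5³ = 614.125 reaches it, so n = 3.

3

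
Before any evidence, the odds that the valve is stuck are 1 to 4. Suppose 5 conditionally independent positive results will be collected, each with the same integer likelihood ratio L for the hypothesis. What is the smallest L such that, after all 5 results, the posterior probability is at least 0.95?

Prior odds = 0.25.
Target odds = 0.95/0.05 = 19.
Need L⁵ ≥ 19 ÷ 0.25 = 76.
2⁵ = 32 < 76 ≤ 243 = 3⁵, so L = 3.

3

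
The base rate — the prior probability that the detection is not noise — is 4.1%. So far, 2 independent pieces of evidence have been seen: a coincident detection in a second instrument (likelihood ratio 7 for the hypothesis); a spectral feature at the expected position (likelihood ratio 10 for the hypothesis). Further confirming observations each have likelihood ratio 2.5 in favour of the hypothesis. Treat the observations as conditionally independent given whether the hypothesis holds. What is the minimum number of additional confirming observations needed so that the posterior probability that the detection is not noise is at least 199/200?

5

Prior odds = 0.041/0.959 = 41/959.
Combined Bayes factor of the evidence already in hand = 7 × 10 = 70.
Odds after that evidence = (41/959) × 70 = 410/137.
Target odds = 0.995/0.005 = 199.
Need 2.5ⁿ ≥ 199 ÷ (410/137) = 27263/410.
2.5⁴ = 39.0625 falls short of 27263/410 but 2.5⁵ = 97.65625 reaches it, so n = 5.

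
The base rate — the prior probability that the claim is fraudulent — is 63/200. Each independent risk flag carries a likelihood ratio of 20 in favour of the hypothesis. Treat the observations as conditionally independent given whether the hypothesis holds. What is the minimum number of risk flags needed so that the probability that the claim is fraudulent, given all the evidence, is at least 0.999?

3

Prior odds: 0.315 ÷ 0.685 = 63/137.
Likelihood ratio per risk flag = 20.
Target posterior odds = 0.999/0.001 = 999.
Require 20ⁿ ≥ 999 ÷ (63/137) = 15207/7.
20² = 400 falls short of 15207/7 but 20³ = 8000 reaches it, so n = 3.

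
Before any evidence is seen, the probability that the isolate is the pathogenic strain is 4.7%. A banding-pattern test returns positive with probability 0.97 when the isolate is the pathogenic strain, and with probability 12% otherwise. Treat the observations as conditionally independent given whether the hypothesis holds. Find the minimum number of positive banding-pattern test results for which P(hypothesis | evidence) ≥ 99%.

Prior odds = 0.047/0.953 = 47/953.
Likelihood ratio of a positive result = 0.97/0.12 = 97/12.
Target odds: 0.99 ÷ 0.01 = 99.
Require (97/12)ⁿ ≥ 99 ÷ (47/953) = 94347/47.
(97/12)³ = 912673/1728 falls short of 94347/47 but (97/12)⁴ = 88529281/20736 reaches it, so n = 4.

4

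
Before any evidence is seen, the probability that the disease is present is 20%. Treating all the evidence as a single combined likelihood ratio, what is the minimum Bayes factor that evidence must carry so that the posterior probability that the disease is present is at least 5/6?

20

Prior odds = 0.2/0.8 = 0.25.
Target odds = (5/6)/(1/6) = 5.
Required Bayes factor = 5 ÷ 0.25 = 20.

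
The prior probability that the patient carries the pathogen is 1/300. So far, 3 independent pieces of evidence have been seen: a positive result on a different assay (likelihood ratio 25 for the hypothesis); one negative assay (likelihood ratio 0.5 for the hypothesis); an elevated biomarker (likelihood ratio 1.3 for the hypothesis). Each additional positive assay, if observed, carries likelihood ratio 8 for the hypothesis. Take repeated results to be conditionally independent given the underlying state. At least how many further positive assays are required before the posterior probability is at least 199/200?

Prior odds = (1/300)/(299/300) = 1/299.
Combined Bayes factor of the evidence already in hand = 25 × 0.5 × 1.3 = 16.25.
Odds after that evidence = (1/299) × 16.25 = 5/92.
Target odds = 0.995/0.005 = 199.
Need 8ⁿ ≥ 199 ÷ (5/92) = 3661.6.
8³ = 512 falls short of 3661.6 but 8⁴ = 4096 reaches it, so n = 4.

4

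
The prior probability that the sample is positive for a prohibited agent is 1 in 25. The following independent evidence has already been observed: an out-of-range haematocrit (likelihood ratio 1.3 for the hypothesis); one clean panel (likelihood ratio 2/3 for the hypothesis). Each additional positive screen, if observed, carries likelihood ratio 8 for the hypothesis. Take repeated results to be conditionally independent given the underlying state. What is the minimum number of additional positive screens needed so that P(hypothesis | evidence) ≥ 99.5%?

Prior odds = 0.04/0.96 = 1/24.
Combined Bayes factor of the evidence already in hand = 1.3 × (2/3) = 13/15.
Odds after that evidence = (1/24) × 13/15 = 13/360.
Target odds = 0.995/0.005 = 199.
Need 8ⁿ ≥ 199 ÷ (13/360) = 71640/13.
8⁴ = 4096 falls short of 71640/13 but 8⁵ = 32768 reaches it, so n = 5.

5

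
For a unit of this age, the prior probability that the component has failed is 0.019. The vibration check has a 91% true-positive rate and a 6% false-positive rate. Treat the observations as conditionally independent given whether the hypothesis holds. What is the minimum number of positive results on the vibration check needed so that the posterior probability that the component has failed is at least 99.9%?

Prior odds = 0.019/0.981 = 19/981.
Likelihood ratio of a positive result = 0.91/0.06 = 91/6.
Target posterior odds = 0.999/0.001 = 999.
Require (91/6)ⁿ ≥ 999 ÷ (19/981) = 980019/19.
(91/6)³ = 753571/216 falls short of 980019/19 but (91/6)⁴ = 68574961/1296 reaches it, so n = 4.

4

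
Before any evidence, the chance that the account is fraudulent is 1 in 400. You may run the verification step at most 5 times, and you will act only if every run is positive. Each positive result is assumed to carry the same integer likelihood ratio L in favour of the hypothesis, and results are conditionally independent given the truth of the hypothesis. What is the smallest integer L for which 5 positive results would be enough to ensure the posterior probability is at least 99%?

Prior odds = 0.0025/0.9975 = 1/399.
Target odds = 0.99/0.01 = 99.
Need L⁵ ≥ 99 ÷ (1/399) = 39501.
8⁵ = 32768 < 39501 ≤ 59049 = 9⁵, so L = 9.

9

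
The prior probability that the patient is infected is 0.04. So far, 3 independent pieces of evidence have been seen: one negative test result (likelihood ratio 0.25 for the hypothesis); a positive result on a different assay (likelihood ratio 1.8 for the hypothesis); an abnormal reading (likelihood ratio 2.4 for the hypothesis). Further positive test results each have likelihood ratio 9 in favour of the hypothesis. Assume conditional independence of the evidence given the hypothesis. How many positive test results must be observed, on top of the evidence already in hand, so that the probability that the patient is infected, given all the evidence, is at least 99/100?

4

Prior odds = 0.04/0.96 = 1/24.
Combined Bayes factor of the evidence already in hand = 0.25 × 1.8 × 2.4 = 1.08.
Odds after that evidence = (1/24) × 1.08 = 0.045.
Target odds = 0.99/0.01 = 99.
Need 9ⁿ ≥ 99 ÷ 0.045 = 2200.
9³ = 729 falls short of 2200 but 9⁴ = 6561 reaches it, so n = 4.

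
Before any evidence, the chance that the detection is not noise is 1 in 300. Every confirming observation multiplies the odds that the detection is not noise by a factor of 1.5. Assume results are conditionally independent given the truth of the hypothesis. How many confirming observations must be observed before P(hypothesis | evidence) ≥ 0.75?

Prior odds = (1/300)/(299/300) = 1/299.
Likelihood ratio per confirming observation = 1.5.
Target odds: 0.75 ÷ 0.25 = 3.
Need (1/299) × 1.5ⁿ ≥ 3, i.e. 1.5ⁿ ≥ 897.
1.5¹⁶ = 43046721/65536 falls short of 897 but 1.5¹⁷ = 129140163/131072 reaches it, so n = 17.

17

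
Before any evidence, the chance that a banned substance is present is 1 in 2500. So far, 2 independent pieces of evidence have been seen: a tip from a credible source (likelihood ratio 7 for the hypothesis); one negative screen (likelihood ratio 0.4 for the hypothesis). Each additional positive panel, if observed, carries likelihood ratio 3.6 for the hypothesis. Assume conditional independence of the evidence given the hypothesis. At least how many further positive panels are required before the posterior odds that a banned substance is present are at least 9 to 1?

Prior odds = 0.0004/0.9996 = 1/2499.
Combined Bayes factor of the evidence already in hand = 7 × 0.4 = 2.8.
Odds after that evidence = (1/2499) × 2.8 = 2/1785.
Target odds = 9.
Need 3.6ⁿ ≥ 9 ÷ (2/1785) = 8032.5.
3.6⁷ = 612220032/78125 falls short of 8032.5 but 3.6⁸ ≈28211.1 reaches it, so n = 8.

8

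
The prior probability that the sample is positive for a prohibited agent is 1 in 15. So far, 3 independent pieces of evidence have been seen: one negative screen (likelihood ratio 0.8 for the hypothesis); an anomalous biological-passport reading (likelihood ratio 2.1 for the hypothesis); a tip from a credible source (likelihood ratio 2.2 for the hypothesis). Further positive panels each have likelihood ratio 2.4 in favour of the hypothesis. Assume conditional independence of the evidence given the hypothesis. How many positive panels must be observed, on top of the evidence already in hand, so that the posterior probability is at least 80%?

Prior odds = (1/15)/(14/15) = 1/14.
Combined Bayes factor of the evidence already in hand = 0.8 × 2.1 × 2.2 = 3.696.
Odds after that evidence = (1/14) × 3.696 = 0.264.
Target odds = 0.8/0.2 = 4.
Need 2.4ⁿ ≥ 4 ÷ 0.264 = 500/33.
2.4³ = 13.824 falls short of 500/33 but 2.4⁴ = 33.1776 reaches it, so n = 4.

4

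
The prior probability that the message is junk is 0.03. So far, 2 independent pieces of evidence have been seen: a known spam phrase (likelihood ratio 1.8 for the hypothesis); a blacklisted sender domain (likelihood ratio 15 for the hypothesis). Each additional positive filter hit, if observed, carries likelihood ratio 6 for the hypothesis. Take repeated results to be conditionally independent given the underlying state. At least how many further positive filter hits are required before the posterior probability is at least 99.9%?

Prior odds = 0.03/0.97 = 3/97.
Combined Bayes factor of the evidence already in hand = 1.8 × 15 = 27.
Odds after that evidence = (3/97) × 27 = 81/97.
Target odds = 0.999/0.001 = 999.
Need 6ⁿ ≥ 999 ÷ (81/97) = 3589/3.
6³ = 216 falls short of 3589/3 but 6⁴ = 1296 reaches it, so n = 4.

4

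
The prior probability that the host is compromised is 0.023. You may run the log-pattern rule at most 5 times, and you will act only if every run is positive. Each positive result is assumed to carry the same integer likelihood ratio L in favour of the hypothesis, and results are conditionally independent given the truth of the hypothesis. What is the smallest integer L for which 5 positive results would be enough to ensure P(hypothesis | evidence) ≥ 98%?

Prior odds = 0.023/0.977 = 23/977.
Target odds = 0.98/0.02 = 49.
Need L⁵ ≥ 49 ÷ (23/977) = 47873/23.
4⁵ = 1024 < 47873/23 ≤ 3125 = 5⁵, so L = 5.

5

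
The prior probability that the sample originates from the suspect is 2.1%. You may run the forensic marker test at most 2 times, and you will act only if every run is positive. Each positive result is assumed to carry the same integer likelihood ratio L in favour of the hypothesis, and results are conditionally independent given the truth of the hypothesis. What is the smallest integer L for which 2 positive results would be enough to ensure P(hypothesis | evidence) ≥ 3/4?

Prior odds = 0.021/0.979 = 21/979.
Target odds = 0.75/0.25 = 3.
Need L² ≥ 3 ÷ (21/979) = 979/7.
11² = 121 < 979/7 ≤ 144 = 12², so L = 12.

12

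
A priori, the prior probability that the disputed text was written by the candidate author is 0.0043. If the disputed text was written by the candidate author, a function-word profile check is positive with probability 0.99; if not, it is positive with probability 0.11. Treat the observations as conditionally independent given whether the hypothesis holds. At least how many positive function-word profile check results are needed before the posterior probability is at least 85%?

Prior odds: 0.0043 ÷ 0.9957 = 43/9957.
Likelihood ratio of a positive = 0.99/0.11 = 9.
Target posterior odds = 0.85/0.15 = 17/3.
Require 9ⁿ ≥ 17/3 ÷ (43/9957) = 56423/43.
9³ = 729 falls short of 56423/43 but 9⁴ = 6561 reaches it, so n = 4.

4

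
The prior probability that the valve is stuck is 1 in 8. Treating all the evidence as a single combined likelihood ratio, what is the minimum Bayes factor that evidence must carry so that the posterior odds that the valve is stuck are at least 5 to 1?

35

Prior odds = 0.125/0.875 = 1/7.
Target odds = 5.
Required Bayes factor = 5 ÷ (1/7) = 35.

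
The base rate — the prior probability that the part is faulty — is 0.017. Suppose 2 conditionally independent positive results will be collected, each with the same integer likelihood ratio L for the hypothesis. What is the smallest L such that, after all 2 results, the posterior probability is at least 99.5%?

108

Prior odds = 0.017/0.983 = 17/983.
Target odds = 0.995/0.005 = 199.
Need L² ≥ 199 ÷ (17/983) = 195617/17.
107² = 11449 < 195617/17 ≤ 11664 = 108², so L = 108.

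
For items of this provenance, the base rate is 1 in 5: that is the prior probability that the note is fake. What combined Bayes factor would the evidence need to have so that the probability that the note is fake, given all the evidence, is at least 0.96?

96

Prior odds = 0.2/0.8 = 0.25.
Target odds = 0.96/0.04 = 24.
Required Bayes factor = 24 ÷ 0.25 = 96.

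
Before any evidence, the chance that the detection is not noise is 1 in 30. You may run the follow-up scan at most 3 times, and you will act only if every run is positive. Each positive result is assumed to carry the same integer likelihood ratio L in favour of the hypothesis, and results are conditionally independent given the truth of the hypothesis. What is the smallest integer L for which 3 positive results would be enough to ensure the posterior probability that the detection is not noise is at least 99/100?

Prior odds = (1/30)/(29/30) = 1/29.
Target odds = 0.99/0.01 = 99.
Need L³ ≥ 99 ÷ (1/29) = 2871.
14³ = 2744 < 2871 ≤ 3375 = 15³, so L = 15.

15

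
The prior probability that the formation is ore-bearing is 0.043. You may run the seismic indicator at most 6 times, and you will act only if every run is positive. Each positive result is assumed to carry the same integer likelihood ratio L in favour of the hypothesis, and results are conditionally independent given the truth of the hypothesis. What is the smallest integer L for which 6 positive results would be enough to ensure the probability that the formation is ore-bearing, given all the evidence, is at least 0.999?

6

Prior odds = 0.043/0.957 = 43/957.
Target odds = 0.999/0.001 = 999.
Need L⁶ ≥ 999 ÷ (43/957) = 956043/43.
5⁶ = 15625 < 956043/43 ≤ 46656 = 6⁶, so L = 6.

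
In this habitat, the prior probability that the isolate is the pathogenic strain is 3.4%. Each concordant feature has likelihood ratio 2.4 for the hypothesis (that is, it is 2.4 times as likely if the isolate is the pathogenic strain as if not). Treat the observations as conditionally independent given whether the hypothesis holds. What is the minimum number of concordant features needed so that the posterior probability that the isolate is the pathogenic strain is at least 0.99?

10

Prior odds: 0.034 ÷ 0.966 = 17/483.
Likelihood ratio per concordant feature = 2.4.
Target odds: 0.99 ÷ 0.01 = 99.
Require 2.4ⁿ ≥ 99 ÷ (17/483) = 47817/17.
2.4⁹ ≈2641.81 falls short of 47817/17 but 2.4¹⁰ ≈6340.34 reaches it, so n = 10.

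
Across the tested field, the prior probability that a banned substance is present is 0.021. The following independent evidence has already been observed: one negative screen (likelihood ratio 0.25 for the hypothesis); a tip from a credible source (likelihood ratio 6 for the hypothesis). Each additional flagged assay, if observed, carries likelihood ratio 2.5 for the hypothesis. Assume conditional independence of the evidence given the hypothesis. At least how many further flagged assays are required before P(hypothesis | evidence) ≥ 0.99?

Prior odds = 0.021/0.979 = 21/979.
Combined Bayes factor of the evidence already in hand = 0.25 × 6 = 1.5.
Odds after that evidence = (21/979) × 1.5 = 63/1958.
Target odds = 0.99/0.01 = 99.
Need 2.5ⁿ ≥ 99 ÷ (63/1958) = 21538/7.
2.5⁸ = 390625/256 falls short of 21538/7 but 2.5⁹ = 1953125/512 reaches it, so n = 9.

9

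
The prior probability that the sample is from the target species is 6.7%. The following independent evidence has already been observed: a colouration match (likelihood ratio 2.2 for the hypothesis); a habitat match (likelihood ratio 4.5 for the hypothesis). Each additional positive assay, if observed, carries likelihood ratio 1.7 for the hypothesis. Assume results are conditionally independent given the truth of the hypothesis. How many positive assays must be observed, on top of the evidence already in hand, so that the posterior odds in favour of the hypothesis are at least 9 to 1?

Prior odds = 0.067/0.933 = 67/933.
Combined Bayes factor of the evidence already in hand = 2.2 × 4.5 = 9.9.
Odds after that evidence = (67/933) × 9.9 = 2211/3110.
Target odds = 9.
Need 1.7ⁿ ≥ 9 ÷ (2211/3110) = 9330/737.
1.7⁴ = 8.3521 falls short of 9330/737 but 1.7⁵ = 1419857/100000 reaches it, so n = 5.

5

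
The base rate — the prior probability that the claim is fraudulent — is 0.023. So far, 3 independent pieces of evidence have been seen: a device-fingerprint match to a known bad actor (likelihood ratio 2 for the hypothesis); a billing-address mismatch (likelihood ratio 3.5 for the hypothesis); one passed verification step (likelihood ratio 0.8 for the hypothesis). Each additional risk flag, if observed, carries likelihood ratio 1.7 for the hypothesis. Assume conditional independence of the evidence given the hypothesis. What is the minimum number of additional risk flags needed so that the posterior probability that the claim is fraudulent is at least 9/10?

8

Prior odds = 0.023/0.977 = 23/977.
Combined Bayes factor of the evidence already in hand = 2 × 3.5 × 0.8 = 5.6.
Odds after that evidence = (23/977) × 5.6 = 644/4885.
Target odds = 0.9/0.1 = 9.
Need 1.7ⁿ ≥ 9 ÷ (644/4885) = 43965/644.
1.7⁷ = 410338673/10000000 falls short of 43965/644 but 1.7⁸ ≈69.7576 reaches it, so n = 8.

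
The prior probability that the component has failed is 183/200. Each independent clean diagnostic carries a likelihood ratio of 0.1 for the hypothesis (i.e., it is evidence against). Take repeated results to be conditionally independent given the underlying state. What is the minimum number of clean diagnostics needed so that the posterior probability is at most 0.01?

Prior odds: 0.915 ÷ 0.085 = 183/17.
Likelihood ratio per clean diagnostic = 0.1.
Target odds: 0.01 ÷ 0.99 = 1/99.
Need (183/17) × 0.1ⁿ ≤ 1/99, i.e. 0.1ⁿ ≤ 17/18117.
0.1³ = 0.001 is still above 17/18117 but 0.1⁴ = 0.0001 is at or below it, so n = 4.

4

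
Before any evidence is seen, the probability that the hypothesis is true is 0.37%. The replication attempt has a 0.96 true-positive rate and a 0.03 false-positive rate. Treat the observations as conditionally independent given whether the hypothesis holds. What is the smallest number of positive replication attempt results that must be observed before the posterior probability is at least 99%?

Prior odds: 0.0037 ÷ 0.9963 = 37/9963.
Likelihood ratio of a positive result = 0.96/0.03 = 32.
Target posterior odds = 0.99/0.01 = 99.
Require 32ⁿ ≥ 99 ÷ (37/9963) = 986337/37.
32² = 1024 falls short of 986337/37 but 32³ = 32768 reaches it, so n = 3.

3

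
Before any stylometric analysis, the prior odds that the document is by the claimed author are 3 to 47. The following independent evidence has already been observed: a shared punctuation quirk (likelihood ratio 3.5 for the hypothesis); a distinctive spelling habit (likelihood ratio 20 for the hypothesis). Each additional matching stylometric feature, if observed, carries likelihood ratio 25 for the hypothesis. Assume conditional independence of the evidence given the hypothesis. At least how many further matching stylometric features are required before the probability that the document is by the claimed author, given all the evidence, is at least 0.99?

Prior odds = 3/47.
Combined Bayes factor of the evidence already in hand = 3.5 × 20 = 70.
Odds after that evidence = (3/47) × 70 = 210/47.
Target odds = 0.99/0.01 = 99.
Need 25ⁿ ≥ 99 ÷ (210/47) = 1551/70.
25¹ = 25, which meets the required 1551/70; so n = 1.

1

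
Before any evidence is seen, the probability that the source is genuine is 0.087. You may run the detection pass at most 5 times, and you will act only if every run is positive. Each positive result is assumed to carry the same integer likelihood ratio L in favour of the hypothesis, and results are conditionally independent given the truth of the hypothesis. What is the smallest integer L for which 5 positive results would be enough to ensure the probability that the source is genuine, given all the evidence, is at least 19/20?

Prior odds = 0.087/0.913 = 87/913.
Target odds = 0.95/0.05 = 19.
Need L⁵ ≥ 19 ÷ (87/913) = 17347/87.
2⁵ = 32 < 17347/87 ≤ 243 = 3⁵, so L = 3.

3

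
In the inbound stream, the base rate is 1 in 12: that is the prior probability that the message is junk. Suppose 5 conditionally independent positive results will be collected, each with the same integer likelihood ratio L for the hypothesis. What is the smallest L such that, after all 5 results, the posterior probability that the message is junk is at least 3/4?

3

Prior odds = (1/12)/(11/12) = 1/11.
Target odds = 0.75/0.25 = 3.
Need L⁵ ≥ 3 ÷ (1/11) = 33.
2⁵ = 32 < 33 ≤ 243 = 3⁵, so L = 3.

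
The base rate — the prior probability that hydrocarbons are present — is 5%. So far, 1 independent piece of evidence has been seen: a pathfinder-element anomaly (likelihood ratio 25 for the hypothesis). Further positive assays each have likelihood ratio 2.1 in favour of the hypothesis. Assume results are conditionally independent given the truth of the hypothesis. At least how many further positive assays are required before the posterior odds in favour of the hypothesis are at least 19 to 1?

Prior odds = 0.05/0.95 = 1/19.
Bayes factor of the evidence already in hand = 25.
Odds after that evidence = (1/19) × 25 = 25/19.
Target odds = 19.
Need 2.1ⁿ ≥ 19 ÷ (25/19) = 14.44.
2.1³ = 9.261 falls short of 14.44 but 2.1⁴ = 19.4481 reaches it, so n = 4.

4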